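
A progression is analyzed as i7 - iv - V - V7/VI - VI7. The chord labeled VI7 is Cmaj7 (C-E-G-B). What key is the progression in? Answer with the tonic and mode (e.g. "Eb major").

E minor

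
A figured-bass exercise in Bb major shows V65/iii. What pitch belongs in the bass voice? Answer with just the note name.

C#

The applied chord V65/iii is rooted on A: A-C#-E-G.
The figure 65 means first inversion — the third is in the bass.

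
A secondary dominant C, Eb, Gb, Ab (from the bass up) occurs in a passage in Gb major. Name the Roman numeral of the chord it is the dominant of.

V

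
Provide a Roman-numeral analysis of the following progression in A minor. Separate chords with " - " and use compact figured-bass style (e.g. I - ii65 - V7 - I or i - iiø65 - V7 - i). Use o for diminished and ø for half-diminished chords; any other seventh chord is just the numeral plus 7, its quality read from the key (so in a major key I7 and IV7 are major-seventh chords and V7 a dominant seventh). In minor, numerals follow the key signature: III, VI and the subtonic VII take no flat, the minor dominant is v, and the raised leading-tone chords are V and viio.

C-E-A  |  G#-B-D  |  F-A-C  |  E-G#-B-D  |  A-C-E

i6 - viio - VI - V7 - i

C-E-A: root A is the tonic; minor triad there is i6.
G#-B-D: root G# is the leading tone; diminished triad there is viio.
F-A-C: root F is the submediant; major triad there is VI.
E-G#-B-D: dominant seventh chord on E = scale degree 5 → V7.
A-C-E: minor triad on A = scale degree 1 → i.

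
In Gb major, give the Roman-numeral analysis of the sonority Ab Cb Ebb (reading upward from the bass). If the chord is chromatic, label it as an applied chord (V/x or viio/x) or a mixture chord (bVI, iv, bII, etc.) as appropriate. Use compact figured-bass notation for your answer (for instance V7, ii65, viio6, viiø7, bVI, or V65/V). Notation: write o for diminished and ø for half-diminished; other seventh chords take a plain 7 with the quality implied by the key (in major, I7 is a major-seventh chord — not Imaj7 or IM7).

iio

The pitches Ab-Cb-Ebb form a diminished triad rooted on Ab.
Ab is the second degree of Gb major. This is the diminished supertonic triad, borrowed from the parallel minor.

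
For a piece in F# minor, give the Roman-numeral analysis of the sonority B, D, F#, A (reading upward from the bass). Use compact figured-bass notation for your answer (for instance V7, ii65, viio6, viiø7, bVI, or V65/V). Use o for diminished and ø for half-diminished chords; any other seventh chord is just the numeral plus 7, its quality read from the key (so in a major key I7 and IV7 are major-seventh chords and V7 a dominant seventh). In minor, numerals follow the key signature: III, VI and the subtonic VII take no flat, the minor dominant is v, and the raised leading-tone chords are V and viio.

The pitches B-D-F#-A form a minor seventh chord rooted on B.
In F# minor, B is the subdominant; the diatonic minor seventh chord there is iv7.

iv7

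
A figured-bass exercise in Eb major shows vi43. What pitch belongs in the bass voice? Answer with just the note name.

vi in Eb major has root C; the chord is C-Eb-G-Bb.
The figure 43 means second inversion — the fifth is in the bass.

G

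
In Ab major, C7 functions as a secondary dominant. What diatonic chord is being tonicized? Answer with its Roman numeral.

The chord is a dominant seventh chord on C.
A dominant resolves down a perfect fifth: C → F. In Ab major, F is scale degree 6, i.e. vi.

vi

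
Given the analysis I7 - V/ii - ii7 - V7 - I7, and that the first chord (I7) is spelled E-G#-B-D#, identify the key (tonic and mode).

E major

The anchor chord is a major seventh chord on E, labeled I7.
If E is scale degree 1 and the mode makes that degree carry a major seventh chord, the tonic is E and the mode is major.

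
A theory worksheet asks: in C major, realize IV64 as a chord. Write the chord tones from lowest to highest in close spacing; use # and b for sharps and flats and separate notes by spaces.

C F A

The numeral's case and figure indicate a major triad. In C major its root, the subdominant, is F.
Stacking thirds from F gives F-A-C.
The figured bass 64 indicates second inversion, placing the fifth (C) in the bass: C-F-A.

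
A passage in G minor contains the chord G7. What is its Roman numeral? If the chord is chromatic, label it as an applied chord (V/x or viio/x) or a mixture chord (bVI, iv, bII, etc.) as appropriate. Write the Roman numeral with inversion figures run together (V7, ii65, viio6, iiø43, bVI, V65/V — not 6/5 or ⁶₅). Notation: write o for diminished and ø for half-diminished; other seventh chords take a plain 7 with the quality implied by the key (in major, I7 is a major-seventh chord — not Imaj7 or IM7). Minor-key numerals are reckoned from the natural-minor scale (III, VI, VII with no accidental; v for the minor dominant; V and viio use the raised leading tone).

V7/iv

Stacked in thirds the chord is G-B-D-F: a dominant seventh chord on G.
G is not a diatonic chord root with this quality in G minor, but it lies a perfect fifth above C (iv), so the chord functions as an applied dominant of iv.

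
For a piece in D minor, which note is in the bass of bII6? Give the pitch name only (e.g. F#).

G

bII in D minor has root Eb; the chord is Eb-G-Bb.
The figure 6 means first inversion — the third is in the bass.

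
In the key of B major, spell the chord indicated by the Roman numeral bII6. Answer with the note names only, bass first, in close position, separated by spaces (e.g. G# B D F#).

E G C

Scale degree 2 in B major is C#; lowering it a half step gives C. bII6 is the Neapolitan sixth — a major triad on the lowered second degree, here in its customary first inversion.
So the chord is C-E-G, a major triad.
With the 6 figure the chord is in first inversion; from the bass E upward in close position it reads E-G-C.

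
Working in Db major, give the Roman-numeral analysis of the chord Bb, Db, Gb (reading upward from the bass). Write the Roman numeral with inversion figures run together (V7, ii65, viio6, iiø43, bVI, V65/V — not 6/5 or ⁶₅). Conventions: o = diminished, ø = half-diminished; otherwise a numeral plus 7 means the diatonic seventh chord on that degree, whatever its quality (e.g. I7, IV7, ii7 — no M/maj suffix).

Stacked in thirds the chord is Gb-Bb-Db: a major triad on Gb.
Gb is scale degree 4 in Db major, and a major triad on that degree is written IV.
With Bb in the bass the chord is in first inversion, so the figured bass is 6.

IV6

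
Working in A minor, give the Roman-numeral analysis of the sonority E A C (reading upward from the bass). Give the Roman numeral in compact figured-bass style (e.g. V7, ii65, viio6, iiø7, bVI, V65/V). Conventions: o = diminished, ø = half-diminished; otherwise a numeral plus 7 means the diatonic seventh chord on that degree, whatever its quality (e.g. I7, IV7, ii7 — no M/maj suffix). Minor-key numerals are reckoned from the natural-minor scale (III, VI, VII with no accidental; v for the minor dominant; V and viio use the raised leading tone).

i64

The pitches A-C-E form a minor triad rooted on A.
A is scale degree 1 in A minor, and a minor triad on that degree is written i.
With E in the bass the chord is in second inversion, so the figured bass is 64.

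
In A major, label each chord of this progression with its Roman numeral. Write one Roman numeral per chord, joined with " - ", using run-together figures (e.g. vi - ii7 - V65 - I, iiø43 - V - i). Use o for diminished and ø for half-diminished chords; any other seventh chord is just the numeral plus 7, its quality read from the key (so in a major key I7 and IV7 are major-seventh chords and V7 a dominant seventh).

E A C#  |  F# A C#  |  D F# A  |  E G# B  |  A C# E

I64 - vi - IV - V - I

E-A-C#: major triad on A = scale degree 1 → I64.
F#-A-C#: minor triad on F# = scale degree 6 → vi.
D-F#-A: root D is the subdominant; major triad there is IV.
E-G#-B: root E is the dominant; major triad there is V.
A-C#-E: major triad on A = scale degree 1 → I.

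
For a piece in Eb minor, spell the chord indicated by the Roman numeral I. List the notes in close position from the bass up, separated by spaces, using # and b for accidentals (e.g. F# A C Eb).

Eb G Bb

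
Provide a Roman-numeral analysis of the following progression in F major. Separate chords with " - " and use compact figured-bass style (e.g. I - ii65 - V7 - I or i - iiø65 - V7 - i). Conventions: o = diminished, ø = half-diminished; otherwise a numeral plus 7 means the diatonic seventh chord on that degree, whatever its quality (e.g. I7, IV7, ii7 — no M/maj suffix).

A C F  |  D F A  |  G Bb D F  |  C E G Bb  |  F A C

I6 - vi - ii7 - V7 - I

A-C-F: major triad on F = scale degree 1 → I6.
D-F-A: minor triad on D = scale degree 6 → vi.
G-Bb-D-F: minor seventh chord on G = scale degree 2 → ii7.
C-E-G-Bb: dominant seventh chord on C = scale degree 5 → V7.
F-A-C: major triad on F = scale degree 1 → I.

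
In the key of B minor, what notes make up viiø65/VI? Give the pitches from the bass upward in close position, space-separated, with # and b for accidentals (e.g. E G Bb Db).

viiø65/VI is a secondary leading-tone chord. The target VI is G in B minor; the applied chord is rooted a semitone below, on F#.
Building a half-diminished seventh chord on F# gives F#-A-C-E.
The figured bass 65 indicates first inversion, placing the third (A) in the bass: A-C-E-F#.

A C E F#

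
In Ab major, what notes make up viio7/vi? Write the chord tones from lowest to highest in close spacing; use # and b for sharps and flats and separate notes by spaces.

E G Bb Db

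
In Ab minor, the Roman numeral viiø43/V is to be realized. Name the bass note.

The applied chord viiø43/V is rooted on D: D-F-Ab-C.
The figure 43 means second inversion — the fifth is in the bass.

Ab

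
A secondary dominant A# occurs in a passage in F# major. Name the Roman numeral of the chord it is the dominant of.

The chord is a major triad on A#.
A dominant resolves down a perfect fifth: A# → D#. In F# major, D# is scale degree 6, i.e. vi.

vi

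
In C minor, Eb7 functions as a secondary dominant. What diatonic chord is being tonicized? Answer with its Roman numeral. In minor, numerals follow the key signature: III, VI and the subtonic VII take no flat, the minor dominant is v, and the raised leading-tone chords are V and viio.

The chord is a dominant seventh chord on Eb.
A dominant resolves down a perfect fifth: Eb → Ab. In C minor, Ab is scale degree 6, i.e. VI.

VI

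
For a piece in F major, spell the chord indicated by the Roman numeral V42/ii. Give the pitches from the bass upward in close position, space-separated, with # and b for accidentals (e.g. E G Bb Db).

The slash means an applied dominant: we want the dominant of ii. In F major, ii is G minor, and its dominant is built on D.
Building a dominant seventh chord on D gives D-F#-A-C.
With the 42 figure the chord is in third inversion; from the bass C upward in close position it reads C-D-F#-A.

C D F# A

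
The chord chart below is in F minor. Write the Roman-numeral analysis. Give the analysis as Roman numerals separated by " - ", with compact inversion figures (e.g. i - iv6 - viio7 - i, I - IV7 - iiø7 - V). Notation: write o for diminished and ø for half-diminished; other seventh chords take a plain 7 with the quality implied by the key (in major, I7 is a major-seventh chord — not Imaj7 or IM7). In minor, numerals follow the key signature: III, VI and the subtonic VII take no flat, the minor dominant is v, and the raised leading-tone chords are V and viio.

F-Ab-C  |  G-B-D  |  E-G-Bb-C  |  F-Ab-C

F-Ab-C has root F, degree 1 in F minor, so i.
G-B-D: chromatic; G is V of V, so V/V.
E-G-Bb-C has root C, degree 5 in F minor, so V65.
F-Ab-C: root F is the tonic; minor triad there is i.

i - V/V - V65 - i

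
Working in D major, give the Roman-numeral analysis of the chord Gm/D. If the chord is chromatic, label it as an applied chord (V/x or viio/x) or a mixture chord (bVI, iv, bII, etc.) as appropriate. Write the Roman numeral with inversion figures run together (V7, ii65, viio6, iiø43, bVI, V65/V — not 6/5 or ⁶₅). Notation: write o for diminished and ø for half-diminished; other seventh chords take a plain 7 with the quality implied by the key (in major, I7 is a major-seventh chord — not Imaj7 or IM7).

iv64

Stacked in thirds the chord is G-Bb-D: a minor triad on G.
G is the fourth degree of D major. This is the minor subdominant, borrowed from the parallel minor.
With D in the bass the chord is in second inversion, so the figured bass is 64.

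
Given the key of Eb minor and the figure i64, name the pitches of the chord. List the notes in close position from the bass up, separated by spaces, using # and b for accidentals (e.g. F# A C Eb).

Bb Eb Gb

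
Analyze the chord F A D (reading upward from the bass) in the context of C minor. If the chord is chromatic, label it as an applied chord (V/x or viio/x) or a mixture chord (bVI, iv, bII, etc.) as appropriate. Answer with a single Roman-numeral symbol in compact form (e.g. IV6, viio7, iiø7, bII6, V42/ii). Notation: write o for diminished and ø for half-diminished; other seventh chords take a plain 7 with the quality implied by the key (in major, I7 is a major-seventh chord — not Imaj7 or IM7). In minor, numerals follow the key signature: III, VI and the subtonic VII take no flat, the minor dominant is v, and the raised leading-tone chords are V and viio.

The pitches D-F-A form a minor triad rooted on D.
D is the second degree of C minor. This is the minor supertonic, borrowed from the parallel major (the Dorian ii).
With F in the bass the chord is in first inversion, so the figured bass is 6.

ii6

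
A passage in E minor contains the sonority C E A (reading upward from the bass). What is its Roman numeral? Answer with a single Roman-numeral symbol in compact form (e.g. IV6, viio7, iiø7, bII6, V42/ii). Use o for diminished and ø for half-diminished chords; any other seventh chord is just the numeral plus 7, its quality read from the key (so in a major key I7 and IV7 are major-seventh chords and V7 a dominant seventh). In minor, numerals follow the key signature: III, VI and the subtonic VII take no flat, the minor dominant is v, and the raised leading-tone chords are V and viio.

iv6

Stacked in thirds the chord is A-C-E: a minor triad on A.
In E minor, A is the subdominant; the diatonic minor triad there is iv.
With C in the bass the chord is in first inversion, so the figured bass is 6.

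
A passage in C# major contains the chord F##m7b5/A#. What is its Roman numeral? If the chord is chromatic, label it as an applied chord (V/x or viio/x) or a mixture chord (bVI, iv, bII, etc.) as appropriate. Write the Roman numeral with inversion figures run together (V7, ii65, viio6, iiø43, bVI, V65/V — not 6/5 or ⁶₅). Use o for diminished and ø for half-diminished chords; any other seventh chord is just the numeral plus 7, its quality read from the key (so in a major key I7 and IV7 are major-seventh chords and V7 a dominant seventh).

viiø65/V

The pitches F##-A#-C#-E# form a half-diminished seventh chord rooted on F##.
F## sits a half step below G# (V in C# major); a diminished chord there is the applied leading-tone chord of V.
With A# in the bass the chord is in first inversion, so the figured bass is 65.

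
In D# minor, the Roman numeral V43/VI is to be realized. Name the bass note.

C#

The applied chord V43/VI is rooted on F#: F#-A#-C#-E.
The figure 43 means second inversion — the fifth is in the bass.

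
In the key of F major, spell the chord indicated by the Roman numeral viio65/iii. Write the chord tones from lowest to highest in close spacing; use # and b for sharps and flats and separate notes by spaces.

B D F G#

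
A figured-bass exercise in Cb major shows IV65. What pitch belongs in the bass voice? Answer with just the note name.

Ab

IV in Cb major has root Fb; the chord is Fb-Ab-Cb-Eb.
The figure 65 means first inversion — the third is in the bass.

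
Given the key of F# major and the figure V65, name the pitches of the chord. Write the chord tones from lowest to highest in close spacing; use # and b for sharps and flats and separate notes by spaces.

E# G# B C#

The numeral's case and figure indicate a dominant seventh chord. In F# major its root, the dominant, is C#.
Stacking thirds from C# gives C#-E#-G#-B.
The figured bass 65 indicates first inversion, placing the third (E#) in the bass: E#-G#-B-C#.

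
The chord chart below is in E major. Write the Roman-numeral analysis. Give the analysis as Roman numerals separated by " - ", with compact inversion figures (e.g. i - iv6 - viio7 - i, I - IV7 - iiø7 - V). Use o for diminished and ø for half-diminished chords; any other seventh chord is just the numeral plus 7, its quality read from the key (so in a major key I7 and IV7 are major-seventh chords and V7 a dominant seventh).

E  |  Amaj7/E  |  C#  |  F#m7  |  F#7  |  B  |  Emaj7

E: major triad on E = scale degree 1 → I.
Amaj7/E: root A is the subdominant; major seventh chord there is IV43.
C# is the secondary dominant of ii (major triad on C#): V/ii.
F#m7: minor seventh chord on F# = scale degree 2 → ii7.
F#7 is the secondary dominant of V (dominant seventh chord on F#): V7/V.
B: root B is the dominant; major triad there is V.
Emaj7 has root E, degree 1 in E major, so I7.

I - IV43 - V/ii - ii7 - V7/V - V - I7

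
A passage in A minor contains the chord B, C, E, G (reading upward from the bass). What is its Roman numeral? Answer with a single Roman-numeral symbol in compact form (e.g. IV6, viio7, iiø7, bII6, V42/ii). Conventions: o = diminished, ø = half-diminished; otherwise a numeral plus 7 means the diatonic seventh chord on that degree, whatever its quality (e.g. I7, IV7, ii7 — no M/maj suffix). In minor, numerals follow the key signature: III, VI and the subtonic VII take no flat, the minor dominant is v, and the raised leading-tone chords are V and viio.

III42

The pitches C-E-G-B form a major seventh chord rooted on C.
C is scale degree 3 in A minor, and a major seventh chord on that degree is written III7.
With B in the bass the chord is in third inversion, so the figured bass is 42.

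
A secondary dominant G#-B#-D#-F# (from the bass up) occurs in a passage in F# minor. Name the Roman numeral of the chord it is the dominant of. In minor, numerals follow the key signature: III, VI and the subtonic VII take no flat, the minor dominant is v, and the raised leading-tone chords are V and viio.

V

The chord is a dominant seventh chord on G#.
A dominant resolves down a perfect fifth: G# → C#. In F# minor, C# is scale degree 5, i.e. V.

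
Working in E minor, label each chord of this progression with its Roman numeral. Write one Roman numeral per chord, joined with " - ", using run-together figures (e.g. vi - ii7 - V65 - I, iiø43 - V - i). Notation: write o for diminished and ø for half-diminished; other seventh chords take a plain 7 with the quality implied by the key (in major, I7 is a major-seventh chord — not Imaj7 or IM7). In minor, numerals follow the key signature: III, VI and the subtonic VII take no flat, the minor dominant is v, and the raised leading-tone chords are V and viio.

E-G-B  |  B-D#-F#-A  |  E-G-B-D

E-G-B: minor triad on E = scale degree 1 → i.
B-D#-F#-A: dominant seventh chord on B = scale degree 5 → V7.
E-G-B-D: root E is the tonic; minor seventh chord there is i7.

i - V7 - i7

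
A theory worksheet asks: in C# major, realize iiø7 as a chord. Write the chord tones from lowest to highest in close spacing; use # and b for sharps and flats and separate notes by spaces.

D# F# A C#

iiø7 is the half-diminished supertonic seventh, borrowed from the parallel minor. In C# major that root is D#.
So the chord is D#-F#-A-C#.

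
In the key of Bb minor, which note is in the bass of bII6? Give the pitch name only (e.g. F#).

Eb

bII in Bb minor has root Cb; the chord is Cb-Eb-Gb.
The figure 6 means first inversion — the third is in the bass.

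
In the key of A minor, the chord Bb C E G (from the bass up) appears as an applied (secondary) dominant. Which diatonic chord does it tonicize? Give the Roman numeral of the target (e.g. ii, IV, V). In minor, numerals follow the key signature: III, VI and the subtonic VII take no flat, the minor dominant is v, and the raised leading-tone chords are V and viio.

The chord is a dominant seventh chord on C.
A dominant resolves down a perfect fifth: C → F. In A minor, F is scale degree 6, i.e. VI.

VI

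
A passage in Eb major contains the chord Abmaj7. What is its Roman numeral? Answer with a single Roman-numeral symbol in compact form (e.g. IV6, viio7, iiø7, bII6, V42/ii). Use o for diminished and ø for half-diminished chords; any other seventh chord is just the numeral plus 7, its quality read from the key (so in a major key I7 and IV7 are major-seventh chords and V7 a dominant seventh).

Stacked in thirds the chord is Ab-C-Eb-G: a major seventh chord on Ab.
In Eb major, Ab is the subdominant; the diatonic major seventh chord there is IV7.

IV7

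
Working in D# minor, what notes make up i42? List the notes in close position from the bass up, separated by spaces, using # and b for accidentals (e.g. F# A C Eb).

C# D# F# A#

The numeral's case and figure indicate a minor seventh chord. In D# minor its root, the first degree, is D#.
Stacking thirds from D# gives D#-F#-A#-C#.
With the 42 figure the chord is in third inversion; from the bass C# upward in close position it reads C#-D#-F#-A#.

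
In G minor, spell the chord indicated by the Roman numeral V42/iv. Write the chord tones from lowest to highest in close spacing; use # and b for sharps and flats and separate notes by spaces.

V42/iv is a secondary dominant — the dominant seventh of iv. iv in G minor is C, so the applied chord's root is G, a perfect fifth above.
Building a dominant seventh chord on G gives G-B-D-F.
With the 42 figure the chord is in third inversion; from the bass F upward in close position it reads F-G-B-D.

F G B D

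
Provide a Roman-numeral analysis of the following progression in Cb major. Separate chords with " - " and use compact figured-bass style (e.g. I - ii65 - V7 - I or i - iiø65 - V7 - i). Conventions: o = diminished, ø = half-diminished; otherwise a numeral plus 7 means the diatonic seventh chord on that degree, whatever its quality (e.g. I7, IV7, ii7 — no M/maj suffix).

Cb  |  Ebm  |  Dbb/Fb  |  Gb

I - iii - bII6 - V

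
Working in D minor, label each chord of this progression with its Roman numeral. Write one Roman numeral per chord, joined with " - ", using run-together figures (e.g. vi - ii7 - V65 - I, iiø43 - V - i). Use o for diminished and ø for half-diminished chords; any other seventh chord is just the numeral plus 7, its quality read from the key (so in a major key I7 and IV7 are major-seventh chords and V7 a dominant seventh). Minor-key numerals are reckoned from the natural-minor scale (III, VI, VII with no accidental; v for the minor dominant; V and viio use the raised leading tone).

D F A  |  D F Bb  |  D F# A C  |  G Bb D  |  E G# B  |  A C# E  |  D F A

i - VI6 - V7/iv - iv - V/V - V - i

D-F-A: root D is the tonic; minor triad there is i.
D-F-Bb: major triad on Bb = scale degree 6 → VI6.
D-F#-A-C: chromatic; D is V of iv, so V7/iv.
G-Bb-D: root G is the subdominant; minor triad there is iv.
E-G#-B: a major triad on E, the applied dominant of V → V/V.
A-C#-E has root A, degree 5 in D minor, so V.
D-F-A: root D is the tonic; minor triad there is i.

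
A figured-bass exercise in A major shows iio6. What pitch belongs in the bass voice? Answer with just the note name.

iio in A major has root B; the chord is B-D-F.
The figure 6 means first inversion — the third is in the bass.

D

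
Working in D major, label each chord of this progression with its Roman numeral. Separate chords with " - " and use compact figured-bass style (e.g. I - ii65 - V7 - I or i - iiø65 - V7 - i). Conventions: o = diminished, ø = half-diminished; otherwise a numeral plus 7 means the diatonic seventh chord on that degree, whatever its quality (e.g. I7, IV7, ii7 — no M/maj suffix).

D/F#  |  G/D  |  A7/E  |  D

I6 - IV64 - V43 - I

D/F#: major triad on D = scale degree 1 → I6.
G/D: major triad on G = scale degree 4 → IV64.
A7/E: root A is the dominant; dominant seventh chord there is V43.
D: major triad on D = scale degree 1 → I.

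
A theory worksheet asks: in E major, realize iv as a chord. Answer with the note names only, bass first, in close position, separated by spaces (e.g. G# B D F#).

iv is the minor subdominant, borrowed from the parallel minor. In E major that root is A.
So the chord is A-C-E.

A C E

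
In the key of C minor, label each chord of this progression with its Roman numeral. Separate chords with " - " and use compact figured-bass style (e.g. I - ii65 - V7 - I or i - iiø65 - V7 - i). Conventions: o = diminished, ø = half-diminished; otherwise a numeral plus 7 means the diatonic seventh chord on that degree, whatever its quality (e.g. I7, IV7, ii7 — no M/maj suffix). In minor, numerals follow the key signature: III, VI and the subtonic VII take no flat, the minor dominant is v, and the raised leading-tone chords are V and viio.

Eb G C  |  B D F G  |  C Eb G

i6 - V65 - i

Eb-G-C: root C is the tonic; minor triad there is i6.
B-D-F-G: dominant seventh chord on G = scale degree 5 → V65.
C-Eb-G: minor triad on C = scale degree 1 → i.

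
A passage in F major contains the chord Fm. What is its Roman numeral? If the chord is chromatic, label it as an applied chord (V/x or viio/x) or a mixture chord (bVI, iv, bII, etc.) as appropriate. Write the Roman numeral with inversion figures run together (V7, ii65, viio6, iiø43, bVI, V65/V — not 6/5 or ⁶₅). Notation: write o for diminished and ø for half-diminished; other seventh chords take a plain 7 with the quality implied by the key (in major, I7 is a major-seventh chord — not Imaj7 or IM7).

Stacked in thirds the chord is F-Ab-C: a minor triad on F.
F is the first degree of F major. This is the minor tonic, borrowed from the parallel minor.

i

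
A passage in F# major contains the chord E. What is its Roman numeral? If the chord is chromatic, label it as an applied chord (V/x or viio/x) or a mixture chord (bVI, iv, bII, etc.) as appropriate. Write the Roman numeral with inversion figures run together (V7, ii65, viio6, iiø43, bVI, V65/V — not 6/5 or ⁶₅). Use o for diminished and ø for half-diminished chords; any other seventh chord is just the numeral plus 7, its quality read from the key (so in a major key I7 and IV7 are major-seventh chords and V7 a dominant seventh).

bVII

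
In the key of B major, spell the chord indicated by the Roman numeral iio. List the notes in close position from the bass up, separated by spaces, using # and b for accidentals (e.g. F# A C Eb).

iio is the diminished supertonic triad, borrowed from the parallel minor. In B major that root is C#.
So the chord is C#-E-G.

C# E G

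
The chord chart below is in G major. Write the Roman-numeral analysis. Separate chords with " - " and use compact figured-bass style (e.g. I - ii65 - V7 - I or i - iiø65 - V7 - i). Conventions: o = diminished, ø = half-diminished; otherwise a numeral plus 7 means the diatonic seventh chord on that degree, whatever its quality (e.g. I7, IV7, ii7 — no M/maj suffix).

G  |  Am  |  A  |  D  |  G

G: major triad on G = scale degree 1 → I.
Am: root A is the supertonic; minor triad there is ii.
A: chromatic; A is V of V, so V/V.
D has root D, degree 5 in G major, so V.
G: root G is the tonic; major triad there is I.

I - ii - V/V - V - I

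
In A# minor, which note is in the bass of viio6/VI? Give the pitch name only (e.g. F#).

The applied chord viio6/VI is rooted on E#: E#-G#-B.
The figure 6 means first inversion — the third is in the bass.

G#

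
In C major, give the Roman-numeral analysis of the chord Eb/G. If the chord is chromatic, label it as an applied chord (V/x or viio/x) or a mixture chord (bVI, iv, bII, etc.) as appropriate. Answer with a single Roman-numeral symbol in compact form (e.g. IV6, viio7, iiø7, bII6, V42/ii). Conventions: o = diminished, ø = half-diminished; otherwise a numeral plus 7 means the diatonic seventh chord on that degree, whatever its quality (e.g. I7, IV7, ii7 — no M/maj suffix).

The pitches Eb-G-Bb form a major triad rooted on Eb.
Eb is the lowered third degree of C major (diatonic 3 would be E). This is a major triad on the lowered third degree, borrowed from the parallel minor.
With G in the bass the chord is in first inversion, so the figured bass is 6.

bIII6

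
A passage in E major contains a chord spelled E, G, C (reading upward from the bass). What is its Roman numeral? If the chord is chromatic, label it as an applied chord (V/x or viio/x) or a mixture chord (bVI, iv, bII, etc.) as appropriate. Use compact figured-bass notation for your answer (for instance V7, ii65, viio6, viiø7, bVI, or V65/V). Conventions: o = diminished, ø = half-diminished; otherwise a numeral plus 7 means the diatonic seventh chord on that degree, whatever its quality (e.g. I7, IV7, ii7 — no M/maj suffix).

bVI6

Stacked in thirds the chord is C-E-G: a major triad on C.
C is the lowered sixth degree of E major (diatonic 6 would be C#). This is a major triad on the lowered sixth degree, borrowed from the parallel minor.
With E in the bass the chord is in first inversion, so the figured bass is 6.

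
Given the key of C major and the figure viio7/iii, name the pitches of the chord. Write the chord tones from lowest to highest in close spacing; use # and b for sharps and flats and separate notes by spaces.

D# F# A C

viio7/iii is a secondary leading-tone chord. The target iii is E in C major; the applied chord is rooted a semitone below, on D#.
Building a fully diminished seventh chord on D# gives D#-F#-A-C.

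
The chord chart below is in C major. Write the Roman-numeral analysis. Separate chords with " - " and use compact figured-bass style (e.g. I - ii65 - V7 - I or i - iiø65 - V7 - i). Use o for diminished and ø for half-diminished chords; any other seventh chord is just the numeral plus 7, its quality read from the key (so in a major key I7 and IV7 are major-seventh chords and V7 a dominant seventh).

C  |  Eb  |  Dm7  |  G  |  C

C: root C is the tonic; major triad there is I.
Eb is non-diatonic — bIII, a mixture chord from C minor.
Dm7 has root D, degree 2 in C major, so ii7.
G: major triad on G = scale degree 5 → V.
C: root C is the tonic; major triad there is I.

I - bIII - ii7 - V - I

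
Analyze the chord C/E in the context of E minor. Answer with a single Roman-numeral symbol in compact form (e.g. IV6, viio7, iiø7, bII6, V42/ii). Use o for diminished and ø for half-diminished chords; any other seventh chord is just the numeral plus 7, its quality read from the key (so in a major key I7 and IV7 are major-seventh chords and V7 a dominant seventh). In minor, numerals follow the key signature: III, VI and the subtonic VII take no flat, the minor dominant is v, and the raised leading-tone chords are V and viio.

Stacked in thirds the chord is C-E-G: a major triad on C.
C is scale degree 6 in E minor, and a major triad on that degree is written VI.
With E in the bass the chord is in first inversion, so the figured bass is 6.

VI6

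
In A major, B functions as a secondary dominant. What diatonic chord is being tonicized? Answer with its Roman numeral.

The chord is a major triad on B.
A dominant resolves down a perfect fifth: B → E. In A major, E is scale degree 5, i.e. V.

V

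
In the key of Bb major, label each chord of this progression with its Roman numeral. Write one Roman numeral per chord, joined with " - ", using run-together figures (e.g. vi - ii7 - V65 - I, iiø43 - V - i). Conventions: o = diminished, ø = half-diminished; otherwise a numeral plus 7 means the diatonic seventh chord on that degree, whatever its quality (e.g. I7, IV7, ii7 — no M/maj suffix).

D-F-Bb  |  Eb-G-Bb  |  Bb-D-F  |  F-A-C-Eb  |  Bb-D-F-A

D-F-Bb: major triad on Bb = scale degree 1 → I6.
Eb-G-Bb has root Eb, degree 4 in Bb major, so IV.
Bb-D-F has root Bb, degree 1 in Bb major, so I.
F-A-C-Eb has root F, degree 5 in Bb major, so V7.
Bb-D-F-A: major seventh chord on Bb = scale degree 1 → I7.

I6 - IV - I - V7 - I7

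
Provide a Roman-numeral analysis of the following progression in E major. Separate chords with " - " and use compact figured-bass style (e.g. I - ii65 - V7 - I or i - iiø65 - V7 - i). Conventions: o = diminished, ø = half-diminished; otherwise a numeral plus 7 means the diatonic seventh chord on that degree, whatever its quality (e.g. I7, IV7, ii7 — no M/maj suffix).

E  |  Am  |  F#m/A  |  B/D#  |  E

E: root E is the tonic; major triad there is I.
Am: A with this quality isn't in the key; it's iv, borrowed from the parallel minor.
F#m/A: root F# is the supertonic; minor triad there is ii6.
B/D#: root B is the dominant; major triad there is V6.
E: root E is the tonic; major triad there is I.

I - iv - ii6 - V6 - I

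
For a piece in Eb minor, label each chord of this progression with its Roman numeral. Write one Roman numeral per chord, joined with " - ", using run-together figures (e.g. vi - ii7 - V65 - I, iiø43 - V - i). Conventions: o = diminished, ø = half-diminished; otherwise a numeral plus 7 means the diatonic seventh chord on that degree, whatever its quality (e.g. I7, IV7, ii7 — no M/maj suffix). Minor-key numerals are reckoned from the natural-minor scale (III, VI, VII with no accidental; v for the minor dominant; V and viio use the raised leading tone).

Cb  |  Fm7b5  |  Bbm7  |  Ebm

VI - iiø7 - v7 - i

Cb has root Cb, degree 6 in Eb minor, so VI.
Fm7b5 has root F, degree 2 in Eb minor, so iiø7.
Bbm7 has root Bb, degree 5 in Eb minor, so v7.
Ebm has root Eb, degree 1 in Eb minor, so i.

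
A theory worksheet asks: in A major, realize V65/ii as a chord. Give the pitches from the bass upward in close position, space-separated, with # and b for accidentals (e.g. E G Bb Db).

The slash means an applied dominant: we want the dominant of ii. In A major, ii is B minor, and its dominant is built on F#.
Building a dominant seventh chord on F# gives F#-A#-C#-E.
With the 65 figure the chord is in first inversion; from the bass A# upward in close position it reads A#-C#-E-F#.

A# C# E F#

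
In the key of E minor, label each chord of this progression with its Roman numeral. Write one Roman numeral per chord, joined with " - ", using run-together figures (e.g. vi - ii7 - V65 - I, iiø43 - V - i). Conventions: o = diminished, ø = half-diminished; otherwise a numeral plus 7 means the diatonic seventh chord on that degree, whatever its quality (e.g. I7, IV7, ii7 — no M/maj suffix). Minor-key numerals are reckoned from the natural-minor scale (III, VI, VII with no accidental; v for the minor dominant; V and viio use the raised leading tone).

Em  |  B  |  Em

i - V - i

Em has root E, degree 1 in E minor, so i.
B: major triad on B = scale degree 5 → V.
Em: root E is the tonic; minor triad there is i.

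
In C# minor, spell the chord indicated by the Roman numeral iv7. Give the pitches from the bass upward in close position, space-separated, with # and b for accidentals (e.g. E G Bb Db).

F# A C# E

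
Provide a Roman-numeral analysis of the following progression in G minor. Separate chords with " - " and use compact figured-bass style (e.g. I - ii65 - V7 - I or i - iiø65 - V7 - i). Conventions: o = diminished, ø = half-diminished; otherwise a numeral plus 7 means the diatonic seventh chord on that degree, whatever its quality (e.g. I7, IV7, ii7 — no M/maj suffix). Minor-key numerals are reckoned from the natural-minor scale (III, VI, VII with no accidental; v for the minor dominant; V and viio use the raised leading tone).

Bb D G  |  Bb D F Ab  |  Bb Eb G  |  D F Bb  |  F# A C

Bb-D-G: minor triad on G = scale degree 1 → i6.
Bb-D-F-Ab: chromatic; Bb is V of VI, so V7/VI.
Bb-Eb-G: major triad on Eb = scale degree 6 → VI64.
D-F-Bb has root Bb, degree 3 in G minor, so III6.
F#-A-C: diminished triad on F# = scale degree 7 → viio.

i6 - V7/VI - VI64 - III6 - viio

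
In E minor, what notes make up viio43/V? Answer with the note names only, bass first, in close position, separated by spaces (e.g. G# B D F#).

E G A# C#

viio43/V is a secondary leading-tone chord. The target V is B in E minor; the applied chord is rooted a semitone below, on A#.
Building a fully diminished seventh chord on A# gives A#-C#-E-G.
With the 43 figure the chord is in second inversion; from the bass E upward in close position it reads E-G-A#-C#.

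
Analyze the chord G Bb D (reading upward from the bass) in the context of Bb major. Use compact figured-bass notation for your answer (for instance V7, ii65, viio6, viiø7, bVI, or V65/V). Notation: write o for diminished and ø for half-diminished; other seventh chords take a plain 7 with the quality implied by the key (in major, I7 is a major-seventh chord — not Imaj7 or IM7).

vi

Stacked in thirds the chord is G-Bb-D: a minor triad on G.
G is scale degree 6 in Bb major, and a minor triad on that degree is written vi.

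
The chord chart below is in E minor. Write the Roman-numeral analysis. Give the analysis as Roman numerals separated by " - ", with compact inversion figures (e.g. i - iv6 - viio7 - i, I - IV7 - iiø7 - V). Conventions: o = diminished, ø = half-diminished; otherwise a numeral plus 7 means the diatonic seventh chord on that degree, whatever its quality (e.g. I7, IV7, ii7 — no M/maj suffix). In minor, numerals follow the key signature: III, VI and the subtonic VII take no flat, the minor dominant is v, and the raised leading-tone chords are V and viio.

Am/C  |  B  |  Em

iv6 - V - i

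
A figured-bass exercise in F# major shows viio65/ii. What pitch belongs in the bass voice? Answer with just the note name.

A#

The applied chord viio65/ii is rooted on F##: F##-A#-C#-E.
The figure 65 means first inversion — the third is in the bass.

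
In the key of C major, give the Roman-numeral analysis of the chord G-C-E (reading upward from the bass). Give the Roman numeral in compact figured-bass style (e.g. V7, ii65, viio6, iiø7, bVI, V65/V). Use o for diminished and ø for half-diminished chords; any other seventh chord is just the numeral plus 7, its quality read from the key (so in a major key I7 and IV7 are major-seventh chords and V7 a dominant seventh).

I64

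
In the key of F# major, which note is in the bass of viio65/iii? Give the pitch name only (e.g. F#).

The applied chord viio65/iii is rooted on G##: G##-B#-D#-F#.
The figure 65 means first inversion — the third is in the bass.

B#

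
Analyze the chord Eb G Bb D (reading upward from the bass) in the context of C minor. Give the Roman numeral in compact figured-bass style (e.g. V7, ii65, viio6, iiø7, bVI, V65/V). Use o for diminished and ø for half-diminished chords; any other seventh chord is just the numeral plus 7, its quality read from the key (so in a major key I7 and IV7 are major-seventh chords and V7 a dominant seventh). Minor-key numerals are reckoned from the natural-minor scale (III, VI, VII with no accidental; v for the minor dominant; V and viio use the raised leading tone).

III7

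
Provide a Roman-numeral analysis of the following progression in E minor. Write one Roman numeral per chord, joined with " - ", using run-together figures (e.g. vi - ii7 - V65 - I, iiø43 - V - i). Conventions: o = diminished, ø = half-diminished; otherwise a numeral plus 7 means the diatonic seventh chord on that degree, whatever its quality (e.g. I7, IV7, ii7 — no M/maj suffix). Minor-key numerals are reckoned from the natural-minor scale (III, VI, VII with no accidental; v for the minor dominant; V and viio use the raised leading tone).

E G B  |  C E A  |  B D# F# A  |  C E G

i - iv6 - V7 - VI

E-G-B: minor triad on E = scale degree 1 → i.
C-E-A: root A is the subdominant; minor triad there is iv6.
B-D#-F#-A has root B, degree 5 in E minor, so V7.
C-E-G: major triad on C = scale degree 6 → VI.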